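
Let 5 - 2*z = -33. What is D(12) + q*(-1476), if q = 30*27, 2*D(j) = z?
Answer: -2391101/2 ≈ -1.1956e+6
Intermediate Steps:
z = 19 (z = 5/2 - 1/2*(-33) = 5/2 + 33/2 = 19)
D(j) = 19/2 (D(j) = (1/2)*19 = 19/2)
q = 810
D(12) + q*(-1476) = 19/2 + 810*(-1476) = 19/2 - 1195560 = -2391101/2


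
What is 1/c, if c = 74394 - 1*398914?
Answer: -1/324520 ≈ -3.0815e-6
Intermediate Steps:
c = -324520 (c = 74394 - 398914 = -324520)
1/c = 1/(-324520) = -1/324520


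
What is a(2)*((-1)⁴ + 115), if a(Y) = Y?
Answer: 232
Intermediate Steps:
a(2)*((-1)⁴ + 115) = 2*((-1)⁴ + 115) = 2*(1 + 115) = 2*116 = 232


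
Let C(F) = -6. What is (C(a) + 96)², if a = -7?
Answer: 8100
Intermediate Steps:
(C(a) + 96)² = (-6 + 96)² = 90² = 8100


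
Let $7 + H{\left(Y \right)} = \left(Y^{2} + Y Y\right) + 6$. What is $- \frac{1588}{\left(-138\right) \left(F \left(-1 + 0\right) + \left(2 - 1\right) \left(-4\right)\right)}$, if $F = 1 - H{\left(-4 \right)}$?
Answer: $\frac{397}{897} \approx 0.44259$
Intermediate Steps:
$H{\left(Y \right)} = -1 + 2 Y^{2}$ ($H{\left(Y \right)} = -7 + \left(\left(Y^{2} + Y Y\right) + 6\right) = -7 + \left(\left(Y^{2} + Y^{2}\right) + 6\right) = -7 + \left(2 Y^{2} + 6\right) = -7 + \left(6 + 2 Y^{2}\right) = -1 + 2 Y^{2}$)
$F = -30$ ($F = 1 - \left(-1 + 2 \left(-4\right)^{2}\right) = 1 - \left(-1 + 2 \cdot 16\right) = 1 - \left(-1 + 32\right) = 1 - 31 = -30$)
$- \frac{1588}{\left(-138\right) \left(F \left(-1 + 0\right) + \left(2 - 1\right) \left(-4\right)\right)} = - \frac{1588}{\left(-138\right) \left(- 30 \left(-1 + 0\right) + \left(2 - 1\right) \left(-4\right)\right)} = - \frac{1588}{\left(-138\right) \left(\left(-30\right) \left(-1\right) + 1 \left(-4\right)\right)} = - \frac{1588}{\left(-138\right) \left(30 - 4\right)} = - \frac{1588}{\left(-138\right) 26} = - \frac{1588}{-3588} = \left(-1588\right) \left(- \frac{1}{3588}\right) = \frac{397}{897}$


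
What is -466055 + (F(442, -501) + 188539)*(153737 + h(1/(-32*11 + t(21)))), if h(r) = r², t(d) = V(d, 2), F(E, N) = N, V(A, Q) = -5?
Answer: 3684287019411037/127449 ≈ 2.8908e+10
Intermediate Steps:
t(d) = -5
-466055 + (F(442, -501) + 188539)*(153737 + h(1/(-32*11 + t(21)))) = -466055 + (-501 + 188539)*(153737 + (1/(-32*11 - 5))²) = -466055 + 188038*(153737 + (1/(-352 - 5))²) = -466055 + 188038*(153737 + (1/(-357))²) = -466055 + 188038*(153737 + (-1/357)²) = -466055 + 188038*(153737 + 1/127449) = -466055 + 188038*(19593626914/127449) = -466055 + 3684346417654732/127449 = 3684287019411037/127449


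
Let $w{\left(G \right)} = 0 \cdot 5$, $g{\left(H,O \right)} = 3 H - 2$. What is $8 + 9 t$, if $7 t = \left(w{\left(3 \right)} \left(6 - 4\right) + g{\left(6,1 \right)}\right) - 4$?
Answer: $\frac{164}{7} \approx 23.429$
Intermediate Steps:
$g{\left(H,O \right)} = -2 + 3 H$
$w{\left(G \right)} = 0$
$t = \frac{12}{7}$ ($t = \frac{\left(0 \left(6 - 4\right) + \left(-2 + 3 \cdot 6\right)\right) - 4}{7} = \frac{\left(0 \cdot 2 + \left(-2 + 18\right)\right) - 4}{7} = \frac{\left(0 + 16\right) - 4}{7} = \frac{16 - 4}{7} = \frac{1}{7} \cdot 12 = \frac{12}{7} \approx 1.7143$)
$8 + 9 t = 8 + 9 \cdot \frac{12}{7} = 8 + \frac{108}{7} = \frac{164}{7}$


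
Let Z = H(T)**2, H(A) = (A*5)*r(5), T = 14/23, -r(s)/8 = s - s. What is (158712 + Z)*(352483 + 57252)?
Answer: 65029861320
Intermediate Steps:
r(s) = 0 (r(s) = -8*(s - s) = -8*0 = 0)
T = 14/23 (T = 14*(1/23) = 14/23 ≈ 0.60870)
H(A) = 0 (H(A) = (A*5)*0 = (5*A)*0 = 0)
Z = 0 (Z = 0**2 = 0)
(158712 + Z)*(352483 + 57252) = (158712 + 0)*(352483 + 57252) = 158712*409735 = 65029861320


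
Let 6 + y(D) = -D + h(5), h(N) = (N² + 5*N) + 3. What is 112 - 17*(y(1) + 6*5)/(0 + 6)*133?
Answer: -85582/3 ≈ -28527.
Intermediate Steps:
h(N) = 3 + N² + 5*N
y(D) = 47 - D (y(D) = -6 + (-D + (3 + 5² + 5*5)) = -6 + (-D + (3 + 25 + 25)) = -6 + (-D + 53) = -6 + (53 - D) = 47 - D)
112 - 17*(y(1) + 6*5)/(0 + 6)*133 = 112 - 17*((47 - 1*1) + 6*5)/(0 + 6)*133 = 112 - 17*((47 - 1) + 30)/6*133 = 112 - 17*(46 + 30)/6*133 = 112 - 1292/6*133 = 112 - 17*38/3*133 = 112 - 646/3*133 = 112 - 85918/3 = -85582/3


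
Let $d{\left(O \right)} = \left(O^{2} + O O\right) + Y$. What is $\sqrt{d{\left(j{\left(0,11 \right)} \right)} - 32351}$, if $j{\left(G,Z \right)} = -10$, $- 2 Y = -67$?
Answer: $\frac{i \sqrt{128470}}{2} \approx 179.21 i$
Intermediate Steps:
$Y = \frac{67}{2}$ ($Y = \left(- \frac{1}{2}\right) \left(-67\right) = \frac{67}{2} \approx 33.5$)
$d{\left(O \right)} = \frac{67}{2} + 2 O^{2}$ ($d{\left(O \right)} = \left(O^{2} + O O\right) + \frac{67}{2} = \left(O^{2} + O^{2}\right) + \frac{67}{2} = 2 O^{2} + \frac{67}{2} = \frac{67}{2} + 2 O^{2}$)
$\sqrt{d{\left(j{\left(0,11 \right)} \right)} - 32351} = \sqrt{\left(\frac{67}{2} + 2 \left(-10\right)^{2}\right) - 32351} = \sqrt{\left(\frac{67}{2} + 2 \cdot 100\right) - 32351} = \sqrt{\left(\frac{67}{2} + 200\right) - 32351} = \sqrt{\frac{467}{2} - 32351} = \sqrt{- \frac{64235}{2}} = \frac{i \sqrt{128470}}{2}$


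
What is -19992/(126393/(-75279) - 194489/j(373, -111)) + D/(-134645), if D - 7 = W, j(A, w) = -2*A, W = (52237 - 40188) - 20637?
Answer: -50347640988107189/652877818008395 ≈ -77.116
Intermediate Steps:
W = -8588 (W = 12049 - 20637 = -8588)
D = -8581 (D = 7 - 8588 = -8581)
-19992/(126393/(-75279) - 194489/j(373, -111)) + D/(-134645) = -19992/(126393/(-75279) - 194489/((-2*373))) - 8581/(-134645) = -19992/(126393*(-1/75279) - 194489/(-746)) - 8581*(-1/134645) = -19992/(-42131/25093 - 194489*(-1/746)) + 8581/134645 = -19992/(-42131/25093 + 194489/746) + 8581/134645 = -19992/4848882751/18719378 + 8581/134645 = -19992*18719378/4848882751 + 8581/134645 = -374237804976/4848882751 + 8581/134645 = -50347640988107189/652877818008395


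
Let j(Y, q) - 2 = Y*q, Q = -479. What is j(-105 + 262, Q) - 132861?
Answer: -208062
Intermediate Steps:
j(Y, q) = 2 + Y*q
j(-105 + 262, Q) - 132861 = (2 + (-105 + 262)*(-479)) - 132861 = (2 + 157*(-479)) - 132861 = (2 - 75203) - 132861 = -75201 - 132861 = -208062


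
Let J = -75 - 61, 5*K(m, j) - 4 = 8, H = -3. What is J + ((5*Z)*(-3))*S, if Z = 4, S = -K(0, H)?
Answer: 8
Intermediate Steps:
K(m, j) = 12/5 (K(m, j) = ⅘ + (⅕)*8 = ⅘ + 8/5 = 12/5)
J = -136
S = -12/5 (S = -1*12/5 = -12/5 ≈ -2.4000)
J + ((5*Z)*(-3))*S = -136 + ((5*4)*(-3))*(-12/5) = -136 + (20*(-3))*(-12/5) = -136 - 60*(-12/5) = -136 + 144 = 8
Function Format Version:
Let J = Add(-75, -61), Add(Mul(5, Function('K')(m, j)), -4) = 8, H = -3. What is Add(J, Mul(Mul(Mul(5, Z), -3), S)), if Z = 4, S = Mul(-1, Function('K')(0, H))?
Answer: 8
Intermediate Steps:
Function('K')(m, j) = Rational(12, 5) (Function('K')(m, j) = Add(Rational(4, 5), Mul(Rational(1, 5), 8)) = Add(Rational(4, 5), Rational(8, 5)) = Rational(12, 5))
J = -136
S = Rational(-12, 5) (S = Mul(-1, Rational(12, 5)) = Rational(-12, 5) ≈ -2.4000)
Add(J, Mul(Mul(Mul(5, Z), -3), S)) = Add(-136, Mul(Mul(Mul(5, 4), -3), Rational(-12, 5))) = Add(-136, Mul(Mul(20, -3), Rational(-12, 5))) = Add(-136, Mul(-60, Rational(-12, 5))) = Add(-136, 144) = 8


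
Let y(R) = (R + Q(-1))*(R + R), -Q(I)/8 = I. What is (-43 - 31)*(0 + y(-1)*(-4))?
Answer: -4144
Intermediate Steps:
Q(I) = -8*I
y(R) = 2*R*(8 + R) (y(R) = (R - 8*(-1))*(R + R) = (R + 8)*(2*R) = (8 + R)*(2*R) = 2*R*(8 + R))
(-43 - 31)*(0 + y(-1)*(-4)) = (-43 - 31)*(0 + (2*(-1)*(8 - 1))*(-4)) = -74*(0 + (2*(-1)*7)*(-4)) = -74*(0 - 14*(-4)) = -74*(0 + 56) = -74*56 = -4144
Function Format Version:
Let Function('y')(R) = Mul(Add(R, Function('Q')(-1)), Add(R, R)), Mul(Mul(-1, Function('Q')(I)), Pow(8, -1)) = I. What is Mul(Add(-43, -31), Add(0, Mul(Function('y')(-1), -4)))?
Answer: -4144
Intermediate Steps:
Function('Q')(I) = Mul(-8, I)
Function('y')(R) = Mul(2, R, Add(8, R)) (Function('y')(R) = Mul(Add(R, Mul(-8, -1)), Add(R, R)) = Mul(Add(R, 8), Mul(2, R)) = Mul(Add(8, R), Mul(2, R)) = Mul(2, R, Add(8, R)))
Mul(Add(-43, -31), Add(0, Mul(Function('y')(-1), -4))) = Mul(Add(-43, -31), Add(0, Mul(Mul(2, -1, Add(8, -1)), -4))) = Mul(-74, Add(0, Mul(Mul(2, -1, 7), -4))) = Mul(-74, Add(0, Mul(-14, -4))) = Mul(-74, Add(0, 56)) = Mul(-74, 56) = -4144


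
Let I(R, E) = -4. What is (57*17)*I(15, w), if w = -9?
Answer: -3876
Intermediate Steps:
(57*17)*I(15, w) = (57*17)*(-4) = 969*(-4) = -3876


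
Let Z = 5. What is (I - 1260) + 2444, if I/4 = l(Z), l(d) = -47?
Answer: 996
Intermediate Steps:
I = -188 (I = 4*(-47) = -188)
(I - 1260) + 2444 = (-188 - 1260) + 2444 = -1448 + 2444 = 996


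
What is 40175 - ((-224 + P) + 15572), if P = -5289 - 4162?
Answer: 34278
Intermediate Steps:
P = -9451
40175 - ((-224 + P) + 15572) = 40175 - ((-224 - 9451) + 15572) = 40175 - (-9675 + 15572) = 40175 - 1*5897 = 40175 - 5897 = 34278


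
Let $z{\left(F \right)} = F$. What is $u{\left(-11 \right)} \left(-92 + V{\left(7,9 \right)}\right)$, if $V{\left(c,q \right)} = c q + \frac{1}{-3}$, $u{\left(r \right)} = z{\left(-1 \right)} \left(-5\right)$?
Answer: $- \frac{440}{3} \approx -146.67$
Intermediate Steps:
$u{\left(r \right)} = 5$ ($u{\left(r \right)} = \left(-1\right) \left(-5\right) = 5$)
$V{\left(c,q \right)} = - \frac{1}{3} + c q$ ($V{\left(c,q \right)} = c q - \frac{1}{3} = - \frac{1}{3} + c q$)
$u{\left(-11 \right)} \left(-92 + V{\left(7,9 \right)}\right) = 5 \left(-92 + \left(- \frac{1}{3} + 7 \cdot 9\right)\right) = 5 \left(-92 + \left(- \frac{1}{3} + 63\right)\right) = 5 \left(-92 + \frac{188}{3}\right) = 5 \left(- \frac{88}{3}\right) = - \frac{440}{3}$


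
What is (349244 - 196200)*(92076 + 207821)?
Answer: 45897436468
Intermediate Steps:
(349244 - 196200)*(92076 + 207821) = 153044*299897 = 45897436468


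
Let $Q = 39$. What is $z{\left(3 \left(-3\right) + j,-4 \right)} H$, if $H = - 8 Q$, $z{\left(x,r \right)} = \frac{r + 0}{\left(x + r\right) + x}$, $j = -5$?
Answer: $-39$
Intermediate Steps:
$z{\left(x,r \right)} = \frac{r}{r + 2 x}$ ($z{\left(x,r \right)} = \frac{r}{\left(r + x\right) + x} = \frac{r}{r + 2 x}$)
$H = -312$ ($H = \left(-8\right) 39 = -312$)
$z{\left(3 \left(-3\right) + j,-4 \right)} H = - \frac{4}{-4 + 2 \left(3 \left(-3\right) - 5\right)} \left(-312\right) = - \frac{4}{-4 + 2 \left(-9 - 5\right)} \left(-312\right) = - \frac{4}{-4 + 2 \left(-14\right)} \left(-312\right) = - \frac{4}{-4 - 28} \left(-312\right) = - \frac{4}{-32} \left(-312\right) = \left(-4\right) \left(- \frac{1}{32}\right) \left(-312\right) = \frac{1}{8} \left(-312\right) = -39$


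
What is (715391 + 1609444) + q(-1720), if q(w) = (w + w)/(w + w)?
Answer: 2324836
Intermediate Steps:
q(w) = 1 (q(w) = (2*w)/((2*w)) = (2*w)*(1/(2*w)) = 1)
(715391 + 1609444) + q(-1720) = (715391 + 1609444) + 1 = 2324835 + 1 = 2324836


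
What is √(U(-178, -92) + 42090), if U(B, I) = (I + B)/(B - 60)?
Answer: √596052555/119 ≈ 205.16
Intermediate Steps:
U(B, I) = (B + I)/(-60 + B)
√(U(-178, -92) + 42090) = √((-178 - 92)/(-60 - 178) + 42090) = √(-270/(-238) + 42090) = √(-1/238*(-270) + 42090) = √(135/119 + 42090) = √(5008845/119) = √596052555/119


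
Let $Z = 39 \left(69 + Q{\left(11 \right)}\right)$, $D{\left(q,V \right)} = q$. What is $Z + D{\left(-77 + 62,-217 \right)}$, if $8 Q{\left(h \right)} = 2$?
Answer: $\frac{10743}{4} \approx 2685.8$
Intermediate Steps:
$Q{\left(h \right)} = \frac{1}{4}$ ($Q{\left(h \right)} = \frac{1}{8} \cdot 2 = \frac{1}{4}$)
$Z = \frac{10803}{4}$ ($Z = 39 \left(69 + \frac{1}{4}\right) = 39 \cdot \frac{277}{4} = \frac{10803}{4} \approx 2700.8$)
$Z + D{\left(-77 + 62,-217 \right)} = \frac{10803}{4} + \left(-77 + 62\right) = \frac{10803}{4} - 15 = \frac{10743}{4}$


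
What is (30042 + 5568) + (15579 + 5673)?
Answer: 56862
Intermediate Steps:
(30042 + 5568) + (15579 + 5673) = 35610 + 21252 = 56862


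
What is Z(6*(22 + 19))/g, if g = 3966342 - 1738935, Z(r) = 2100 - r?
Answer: 618/742469 ≈ 0.00083236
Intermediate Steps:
g = 2227407
Z(6*(22 + 19))/g = (2100 - 6*(22 + 19))/2227407 = (2100 - 6*41)*(1/2227407) = (2100 - 1*246)*(1/2227407) = (2100 - 246)*(1/2227407) = 1854*(1/2227407) = 618/742469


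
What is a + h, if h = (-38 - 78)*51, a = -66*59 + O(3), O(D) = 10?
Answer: -9800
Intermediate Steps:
a = -3884 (a = -66*59 + 10 = -3894 + 10 = -3884)
h = -5916 (h = -116*51 = -5916)
a + h = -3884 - 5916 = -9800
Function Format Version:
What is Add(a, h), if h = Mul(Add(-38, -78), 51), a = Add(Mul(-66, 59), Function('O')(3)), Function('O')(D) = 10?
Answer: -9800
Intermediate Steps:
a = -3884 (a = Add(Mul(-66, 59), 10) = Add(-3894, 10) = -3884)
h = -5916 (h = Mul(-116, 51) = -5916)
Add(a, h) = Add(-3884, -5916) = -9800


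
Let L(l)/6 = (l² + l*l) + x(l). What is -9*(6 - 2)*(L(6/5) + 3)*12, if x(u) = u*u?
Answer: -312336/25 ≈ -12493.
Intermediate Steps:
x(u) = u²
L(l) = 18*l² (L(l) = 6*((l² + l*l) + l²) = 6*((l² + l²) + l²) = 6*(2*l² + l²) = 6*(3*l²) = 18*l²)
-9*(6 - 2)*(L(6/5) + 3)*12 = -9*(6 - 2)*(18*(6/5)² + 3)*12 = -9*4*(18*(6*(⅕))² + 3)*12 = -9*4*(18*(6/5)² + 3)*12 = -9*4*(18*(36/25) + 3)*12 = -9*4*(648/25 + 3)*12 = -9*4*(723/25)*12 = -26028*12/25 = -9*34704/25 = -312336/25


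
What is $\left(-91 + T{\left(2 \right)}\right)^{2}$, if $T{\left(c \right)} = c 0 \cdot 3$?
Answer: $8281$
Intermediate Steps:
$T{\left(c \right)} = 0$ ($T{\left(c \right)} = 0 \cdot 3 = 0$)
$\left(-91 + T{\left(2 \right)}\right)^{2} = \left(-91 + 0\right)^{2} = \left(-91\right)^{2} = 8281$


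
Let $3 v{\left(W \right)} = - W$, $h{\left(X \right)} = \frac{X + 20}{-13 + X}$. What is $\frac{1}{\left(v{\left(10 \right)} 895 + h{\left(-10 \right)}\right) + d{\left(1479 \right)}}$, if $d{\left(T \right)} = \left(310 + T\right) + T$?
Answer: $\frac{69}{19612} \approx 0.0035183$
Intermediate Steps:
$h{\left(X \right)} = \frac{20 + X}{-13 + X}$
$d{\left(T \right)} = 310 + 2 T$
$v{\left(W \right)} = - \frac{W}{3}$ ($v{\left(W \right)} = \frac{\left(-1\right) W}{3} = - \frac{W}{3}$)
$\frac{1}{\left(v{\left(10 \right)} 895 + h{\left(-10 \right)}\right) + d{\left(1479 \right)}} = \frac{1}{\left(\left(- \frac{1}{3}\right) 10 \cdot 895 + \frac{20 - 10}{-13 - 10}\right) + \left(310 + 2 \cdot 1479\right)} = \frac{1}{\left(\left(- \frac{10}{3}\right) 895 + \frac{1}{-23} \cdot 10\right) + \left(310 + 2958\right)} = \frac{1}{\left(- \frac{8950}{3} - \frac{10}{23}\right) + 3268} = \frac{1}{- \frac{205880}{69} + 3268} = \frac{1}{\frac{19612}{69}} = \frac{69}{19612}$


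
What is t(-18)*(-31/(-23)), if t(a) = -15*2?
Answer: -930/23 ≈ -40.435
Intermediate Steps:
t(a) = -30
t(-18)*(-31/(-23)) = -(-930)/(-23) = -(-930)*(-1)/23 = -30*31/23 = -930/23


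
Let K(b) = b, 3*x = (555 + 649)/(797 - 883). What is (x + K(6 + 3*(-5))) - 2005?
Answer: -6056/3 ≈ -2018.7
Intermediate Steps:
x = -14/3 (x = ((555 + 649)/(797 - 883))/3 = (1204/(-86))/3 = (1204*(-1/86))/3 = (1/3)*(-14) = -14/3 ≈ -4.6667)
(x + K(6 + 3*(-5))) - 2005 = (-14/3 + (6 + 3*(-5))) - 2005 = (-14/3 + (6 - 15)) - 2005 = (-14/3 - 9) - 2005 = -41/3 - 2005 = -6056/3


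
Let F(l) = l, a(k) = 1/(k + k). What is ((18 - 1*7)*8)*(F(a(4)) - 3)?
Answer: -253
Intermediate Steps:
a(k) = 1/(2*k)
((18 - 1*7)*8)*(F(a(4)) - 3) = ((18 - 1*7)*8)*((½)/4 - 3) = ((18 - 7)*8)*((½)*(¼) - 3) = (11*8)*(⅛ - 3) = 88*(-23/8) = -253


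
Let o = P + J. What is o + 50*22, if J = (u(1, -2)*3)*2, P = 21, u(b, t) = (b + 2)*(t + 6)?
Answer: 1193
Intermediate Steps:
u(b, t) = (2 + b)*(6 + t)
J = 72 (J = ((12 + 2*(-2) + 6*1 + 1*(-2))*3)*2 = ((12 - 4 + 6 - 2)*3)*2 = (12*3)*2 = 36*2 = 72)
o = 93 (o = 21 + 72 = 93)
o + 50*22 = 93 + 50*22 = 93 + 1100 = 1193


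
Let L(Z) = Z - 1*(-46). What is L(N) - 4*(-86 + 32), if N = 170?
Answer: 432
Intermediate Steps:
L(Z) = 46 + Z (L(Z) = Z + 46 = 46 + Z)
L(N) - 4*(-86 + 32) = (46 + 170) - 4*(-86 + 32) = 216 - 4*(-54) = 216 - 1*(-216) = 216 + 216 = 432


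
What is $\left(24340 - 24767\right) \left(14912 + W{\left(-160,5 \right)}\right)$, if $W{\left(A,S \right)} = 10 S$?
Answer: $-6388774$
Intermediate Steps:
$\left(24340 - 24767\right) \left(14912 + W{\left(-160,5 \right)}\right) = \left(24340 - 24767\right) \left(14912 + 10 \cdot 5\right) = - 427 \left(14912 + 50\right) = \left(-427\right) 14962 = -6388774$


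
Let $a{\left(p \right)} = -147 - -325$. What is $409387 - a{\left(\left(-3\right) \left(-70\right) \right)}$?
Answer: $409209$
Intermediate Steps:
$a{\left(p \right)} = 178$ ($a{\left(p \right)} = -147 + 325 = 178$)
$409387 - a{\left(\left(-3\right) \left(-70\right) \right)} = 409387 - 178 = 409209$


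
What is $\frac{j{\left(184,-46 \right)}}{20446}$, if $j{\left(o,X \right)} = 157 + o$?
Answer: $\frac{341}{20446} \approx 0.016678$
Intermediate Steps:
$\frac{j{\left(184,-46 \right)}}{20446} = \frac{157 + 184}{20446} = 341 \cdot \frac{1}{20446} = \frac{341}{20446}$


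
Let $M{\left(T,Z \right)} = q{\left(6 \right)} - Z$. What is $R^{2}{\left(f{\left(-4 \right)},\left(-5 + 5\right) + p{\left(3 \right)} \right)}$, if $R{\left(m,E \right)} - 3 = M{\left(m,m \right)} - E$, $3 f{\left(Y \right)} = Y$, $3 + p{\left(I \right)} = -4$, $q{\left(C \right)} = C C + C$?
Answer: $\frac{25600}{9} \approx 2844.4$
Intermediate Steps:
$q{\left(C \right)} = C + C^{2}$ ($q{\left(C \right)} = C^{2} + C = C + C^{2}$)
$p{\left(I \right)} = -7$ ($p{\left(I \right)} = -3 - 4 = -7$)
$f{\left(Y \right)} = \frac{Y}{3}$
$M{\left(T,Z \right)} = 42 - Z$ ($M{\left(T,Z \right)} = 6 \left(1 + 6\right) - Z = 6 \cdot 7 - Z = 42 - Z$)
$R{\left(m,E \right)} = 45 - E - m$ ($R{\left(m,E \right)} = 3 - \left(-42 + E + m\right) = 45 - E - m$)
$R^{2}{\left(f{\left(-4 \right)},\left(-5 + 5\right) + p{\left(3 \right)} \right)} = \left(45 - \left(\left(-5 + 5\right) - 7\right) - \frac{1}{3} \left(-4\right)\right)^{2} = \left(45 - \left(0 - 7\right) - - \frac{4}{3}\right)^{2} = \left(45 - -7 + \frac{4}{3}\right)^{2} = \left(45 + 7 + \frac{4}{3}\right)^{2} = \left(\frac{160}{3}\right)^{2} = \frac{25600}{9}$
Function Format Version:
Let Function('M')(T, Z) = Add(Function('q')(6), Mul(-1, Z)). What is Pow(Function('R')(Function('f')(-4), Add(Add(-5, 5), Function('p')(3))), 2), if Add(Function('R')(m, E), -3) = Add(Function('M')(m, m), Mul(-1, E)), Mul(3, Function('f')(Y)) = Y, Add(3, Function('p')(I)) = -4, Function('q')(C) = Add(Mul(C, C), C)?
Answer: Rational(25600, 9) ≈ 2844.4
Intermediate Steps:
Function('q')(C) = Add(C, Pow(C, 2)) (Function('q')(C) = Add(Pow(C, 2), C) = Add(C, Pow(C, 2)))
Function('p')(I) = -7 (Function('p')(I) = Add(-3, -4) = -7)
Function('f')(Y) = Mul(Rational(1, 3), Y)
Function('M')(T, Z) = Add(42, Mul(-1, Z)) (Function('M')(T, Z) = Add(Mul(6, Add(1, 6)), Mul(-1, Z)) = Add(Mul(6, 7), Mul(-1, Z)) = Add(42, Mul(-1, Z)))
Function('R')(m, E) = Add(45, Mul(-1, E), Mul(-1, m)) (Function('R')(m, E) = Add(3, Add(Add(42, Mul(-1, m)), Mul(-1, E))) = Add(3, Add(42, Mul(-1, E), Mul(-1, m))) = Add(45, Mul(-1, E), Mul(-1, m)))
Pow(Function('R')(Function('f')(-4), Add(Add(-5, 5), Function('p')(3))), 2) = Pow(Add(45, Mul(-1, Add(Add(-5, 5), -7)), Mul(-1, Mul(Rational(1, 3), -4))), 2) = Pow(Add(45, Mul(-1, Add(0, -7)), Mul(-1, Rational(-4, 3))), 2) = Pow(Add(45, Mul(-1, -7), Rational(4, 3)), 2) = Pow(Add(45, 7, Rational(4, 3)), 2) = Pow(Rational(160, 3), 2) = Rational(25600, 9)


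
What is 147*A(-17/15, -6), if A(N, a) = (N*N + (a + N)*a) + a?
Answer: 419881/75 ≈ 5598.4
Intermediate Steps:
A(N, a) = a + N² + a*(N + a) (A(N, a) = (N² + (N + a)*a) + a = (N² + a*(N + a)) + a = a + N² + a*(N + a))
147*A(-17/15, -6) = 147*(-6 + (-17/15)² + (-6)² - 17/15*(-6)) = 147*(-6 + (-17*1/15)² + 36 - 17*1/15*(-6)) = 147*(-6 + (-17/15)² + 36 - 17/15*(-6)) = 147*(-6 + 289/225 + 36 + 34/5) = 147*(8569/225) = 419881/75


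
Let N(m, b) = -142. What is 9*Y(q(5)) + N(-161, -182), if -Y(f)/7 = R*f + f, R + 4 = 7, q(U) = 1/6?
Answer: -184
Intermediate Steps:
q(U) = ⅙
R = 3 (R = -4 + 7 = 3)
Y(f) = -28*f (Y(f) = -7*(3*f + f) = -28*f)
9*Y(q(5)) + N(-161, -182) = 9*(-28*⅙) - 142 = 9*(-14/3) - 142 = -42 - 142 = -184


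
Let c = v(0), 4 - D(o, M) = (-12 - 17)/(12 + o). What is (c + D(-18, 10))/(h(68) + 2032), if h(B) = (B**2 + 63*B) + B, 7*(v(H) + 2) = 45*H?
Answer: -17/66048 ≈ -0.00025739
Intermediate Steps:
D(o, M) = 4 + 29/(12 + o) (D(o, M) = 4 - (-12 - 17)/(12 + o) = 4 - (-29)/(12 + o) = 4 + 29/(12 + o))
v(H) = -2 + 45*H/7 (v(H) = -2 + (45*H)/7 = -2 + 45*H/7)
h(B) = B**2 + 64*B
c = -2 (c = -2 + (45/7)*0 = -2 + 0 = -2)
(c + D(-18, 10))/(h(68) + 2032) = (-2 + (77 + 4*(-18))/(12 - 18))/(68*(64 + 68) + 2032) = (-2 + (77 - 72)/(-6))/(68*132 + 2032) = (-2 - 1/6*5)/(8976 + 2032) = (-2 - 5/6)/11008 = -17/6*1/11008 = -17/66048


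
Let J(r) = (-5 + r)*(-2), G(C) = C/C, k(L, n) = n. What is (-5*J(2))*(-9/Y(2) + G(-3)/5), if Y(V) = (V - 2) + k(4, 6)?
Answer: 39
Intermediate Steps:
G(C) = 1
Y(V) = 4 + V (Y(V) = (V - 2) + 6 = (-2 + V) + 6 = 4 + V)
J(r) = 10 - 2*r
(-5*J(2))*(-9/Y(2) + G(-3)/5) = (-5*(10 - 2*2))*(-9/(4 + 2) + 1/5) = (-5*(10 - 4))*(-9/6 + 1*(1/5)) = (-5*6)*(-9*1/6 + 1/5) = -30*(-3/2 + 1/5) = -30*(-13/10) = 39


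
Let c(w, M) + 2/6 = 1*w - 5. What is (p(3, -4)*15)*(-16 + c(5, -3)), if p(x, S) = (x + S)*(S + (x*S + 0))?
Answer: -3920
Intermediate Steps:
c(w, M) = -16/3 + w (c(w, M) = -⅓ + (1*w - 5) = -⅓ + (w - 5) = -⅓ + (-5 + w) = -16/3 + w)
p(x, S) = (S + x)*(S + S*x) (p(x, S) = (S + x)*(S + (S*x + 0)) = (S + x)*(S + S*x))
(p(3, -4)*15)*(-16 + c(5, -3)) = (-4*(-4 + 3 + 3² - 4*3)*15)*(-16 + (-16/3 + 5)) = (-4*(-4 + 3 + 9 - 12)*15)*(-16 - ⅓) = (-4*(-4)*15)*(-49/3) = (16*15)*(-49/3) = 240*(-49/3) = -3920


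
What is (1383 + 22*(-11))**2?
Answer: 1301881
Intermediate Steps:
(1383 + 22*(-11))**2 = (1383 - 242)**2 = 1141**2 = 1301881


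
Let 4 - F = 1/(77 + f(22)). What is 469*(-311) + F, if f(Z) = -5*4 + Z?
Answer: -11522546/79 ≈ -1.4586e+5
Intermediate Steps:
f(Z) = -20 + Z
F = 315/79 (F = 4 - 1/(77 + (-20 + 22)) = 4 - 1/(77 + 2) = 4 - 1/79 = 315/79 ≈ 3.9873)
469*(-311) + F = 469*(-311) + 315/79 = -145859 + 315/79 = -11522546/79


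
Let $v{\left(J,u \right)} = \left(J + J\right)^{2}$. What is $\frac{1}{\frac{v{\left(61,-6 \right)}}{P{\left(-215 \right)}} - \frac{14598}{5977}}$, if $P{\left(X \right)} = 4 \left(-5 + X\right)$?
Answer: $- \frac{1314940}{25451977} \approx -0.051664$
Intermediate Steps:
$v{\left(J,u \right)} = 4 J^{2}$ ($v{\left(J,u \right)} = \left(2 J\right)^{2} = 4 J^{2}$)
$P{\left(X \right)} = -20 + 4 X$
$\frac{1}{\frac{v{\left(61,-6 \right)}}{P{\left(-215 \right)}} - \frac{14598}{5977}} = \frac{1}{\frac{4 \cdot 61^{2}}{-20 + 4 \left(-215\right)} - \frac{14598}{5977}} = \frac{1}{\frac{4 \cdot 3721}{-20 - 860} - \frac{14598}{5977}} = \frac{1}{\frac{14884}{-880} - \frac{14598}{5977}} = \frac{1}{14884 \left(- \frac{1}{880}\right) - \frac{14598}{5977}} = \frac{1}{- \frac{3721}{220} - \frac{14598}{5977}} = \frac{1}{- \frac{25451977}{1314940}} = - \frac{1314940}{25451977}$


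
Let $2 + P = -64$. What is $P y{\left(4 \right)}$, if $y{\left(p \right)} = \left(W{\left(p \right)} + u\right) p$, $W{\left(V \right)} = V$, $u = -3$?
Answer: $-264$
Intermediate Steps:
$P = -66$ ($P = -2 - 64 = -66$)
$y{\left(p \right)} = p \left(-3 + p\right)$ ($y{\left(p \right)} = \left(p - 3\right) p = \left(-3 + p\right) p = p \left(-3 + p\right)$)
$P y{\left(4 \right)} = - 66 \cdot 4 \left(-3 + 4\right) = - 66 \cdot 4 \cdot 1 = \left(-66\right) 4 = -264$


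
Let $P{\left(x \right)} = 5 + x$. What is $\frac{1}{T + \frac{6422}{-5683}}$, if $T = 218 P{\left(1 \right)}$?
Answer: $\frac{5683}{7426942} \approx 0.00076519$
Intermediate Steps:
$T = 1308$ ($T = 218 \left(5 + 1\right) = 218 \cdot 6 = 1308$)
$\frac{1}{T + \frac{6422}{-5683}} = \frac{1}{1308 + \frac{6422}{-5683}} = \frac{1}{1308 + 6422 \left(- \frac{1}{5683}\right)} = \frac{1}{1308 - \frac{6422}{5683}} = \frac{1}{\frac{7426942}{5683}} = \frac{5683}{7426942}$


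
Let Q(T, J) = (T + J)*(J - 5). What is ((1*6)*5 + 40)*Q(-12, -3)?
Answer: 8400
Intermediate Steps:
Q(T, J) = (-5 + J)*(J + T) (Q(T, J) = (J + T)*(-5 + J) = (-5 + J)*(J + T))
((1*6)*5 + 40)*Q(-12, -3) = ((1*6)*5 + 40)*((-3)**2 - 5*(-3) - 5*(-12) - 3*(-12)) = (6*5 + 40)*(9 + 15 + 60 + 36) = (30 + 40)*120 = 70*120 = 8400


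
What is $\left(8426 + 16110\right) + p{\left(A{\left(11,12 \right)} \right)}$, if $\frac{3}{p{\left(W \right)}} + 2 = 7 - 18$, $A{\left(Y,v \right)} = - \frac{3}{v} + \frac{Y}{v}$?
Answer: $\frac{318965}{13} \approx 24536.0$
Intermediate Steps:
$p{\left(W \right)} = - \frac{3}{13}$ ($p{\left(W \right)} = \frac{3}{-2 + \left(7 - 18\right)} = \frac{3}{-2 - 11} = \frac{3}{-13} = 3 \left(- \frac{1}{13}\right) = - \frac{3}{13}$)
$\left(8426 + 16110\right) + p{\left(A{\left(11,12 \right)} \right)} = \left(8426 + 16110\right) - \frac{3}{13} = 24536 - \frac{3}{13} = \frac{318965}{13}$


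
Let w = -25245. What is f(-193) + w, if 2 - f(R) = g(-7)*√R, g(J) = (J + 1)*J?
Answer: -25243 - 42*I*√193 ≈ -25243.0 - 583.48*I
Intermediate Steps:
g(J) = J*(1 + J) (g(J) = (1 + J)*J = J*(1 + J))
f(R) = 2 - 42*√R (f(R) = 2 - (-7*(1 - 7))*√R = 2 - (-7*(-6))*√R = 2 - 42*√R)
f(-193) + w = (2 - 42*I*√193) - 25245 = -25243 - 42*I*√193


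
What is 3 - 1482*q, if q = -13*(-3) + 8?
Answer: -69651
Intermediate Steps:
q = 47 (q = 39 + 8 = 47)
3 - 1482*q = 3 - 1482*47 = 3 - 69654 = -69651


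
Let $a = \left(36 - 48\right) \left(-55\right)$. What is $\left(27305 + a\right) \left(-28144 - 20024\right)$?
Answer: $-1347018120$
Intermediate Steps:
$a = 660$ ($a = \left(-12\right) \left(-55\right) = 660$)
$\left(27305 + a\right) \left(-28144 - 20024\right) = \left(27305 + 660\right) \left(-28144 - 20024\right) = 27965 \left(-48168\right) = -1347018120$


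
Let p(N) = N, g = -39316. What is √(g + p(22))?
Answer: 3*I*√4366 ≈ 198.23*I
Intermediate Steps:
√(g + p(22)) = √(-39316 + 22) = √(-39294) = 3*I*√4366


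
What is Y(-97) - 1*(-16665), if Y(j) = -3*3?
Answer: 16656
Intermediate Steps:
Y(j) = -9
Y(-97) - 1*(-16665) = -9 - 1*(-16665) = -9 + 16665 = 16656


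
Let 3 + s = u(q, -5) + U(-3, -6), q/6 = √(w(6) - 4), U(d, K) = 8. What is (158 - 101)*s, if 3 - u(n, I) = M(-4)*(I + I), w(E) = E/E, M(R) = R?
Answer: -1824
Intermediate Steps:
w(E) = 1
q = 6*I*√3 (q = 6*√(1 - 4) = 6*√(-3) = 6*(I*√3) = 6*I*√3 ≈ 10.392*I)
u(n, I) = 3 + 8*I (u(n, I) = 3 - (-4)*(I + I) = 3 - (-4)*2*I = 3 - (-8)*I = 3 + 8*I)
s = -32 (s = -3 + ((3 + 8*(-5)) + 8) = -3 + ((3 - 40) + 8) = -3 + (-37 + 8) = -3 - 29 = -32)
(158 - 101)*s = (158 - 101)*(-32) = 57*(-32) = -1824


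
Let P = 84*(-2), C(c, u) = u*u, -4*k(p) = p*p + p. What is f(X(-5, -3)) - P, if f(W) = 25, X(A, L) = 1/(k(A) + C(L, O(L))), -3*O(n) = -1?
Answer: 193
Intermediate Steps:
O(n) = ⅓ (O(n) = -⅓*(-1) = ⅓)
k(p) = -p/4 - p²/4 (k(p) = -(p*p + p)/4 = -(p² + p)/4 = -(p + p²)/4 = -p/4 - p²/4)
C(c, u) = u²
X(A, L) = 1/(⅑ - A*(1 + A)/4) (X(A, L) = 1/(-A*(1 + A)/4 + (⅓)²) = 1/(-A*(1 + A)/4 + ⅑) = 1/(⅑ - A*(1 + A)/4))
P = -168
f(X(-5, -3)) - P = 25 - 1*(-168) = 25 + 168 = 193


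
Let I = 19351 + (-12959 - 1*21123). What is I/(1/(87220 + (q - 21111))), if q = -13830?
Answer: -770121949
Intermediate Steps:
I = -14731 (I = 19351 + (-12959 - 21123) = 19351 - 34082 = -14731)
I/(1/(87220 + (q - 21111))) = -14731/(1/(87220 + (-13830 - 21111))) = -14731/(1/(87220 - 34941)) = -14731/(1/52279) = -14731/1/52279 = -14731*52279 = -770121949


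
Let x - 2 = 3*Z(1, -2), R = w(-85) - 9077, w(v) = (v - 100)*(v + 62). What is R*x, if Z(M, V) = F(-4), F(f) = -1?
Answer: 4822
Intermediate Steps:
w(v) = (-100 + v)*(62 + v)
Z(M, V) = -1
R = -4822 (R = (-6200 + (-85)**2 - 38*(-85)) - 9077 = (-6200 + 7225 + 3230) - 9077 = 4255 - 9077 = -4822)
x = -1 (x = 2 + 3*(-1) = 2 - 3 = -1)
R*x = -4822*(-1) = 4822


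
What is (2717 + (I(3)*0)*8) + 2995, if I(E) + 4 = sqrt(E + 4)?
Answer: 5712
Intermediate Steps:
I(E) = -4 + sqrt(4 + E) (I(E) = -4 + sqrt(E + 4) = -4 + sqrt(4 + E))
(2717 + (I(3)*0)*8) + 2995 = (2717 + ((-4 + sqrt(4 + 3))*0)*8) + 2995 = (2717 + ((-4 + sqrt(7))*0)*8) + 2995 = (2717 + 0*8) + 2995 = (2717 + 0) + 2995 = 2717 + 2995 = 5712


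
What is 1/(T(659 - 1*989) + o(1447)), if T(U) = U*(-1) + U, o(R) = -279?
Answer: -1/279 ≈ -0.0035842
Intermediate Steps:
T(U) = 0 (T(U) = -U + U = 0)
1/(T(659 - 1*989) + o(1447)) = 1/(0 - 279) = 1/(-279) = -1/279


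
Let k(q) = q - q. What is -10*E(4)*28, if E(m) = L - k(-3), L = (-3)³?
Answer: 7560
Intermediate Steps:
k(q) = 0
L = -27
E(m) = -27 (E(m) = -27 - 1*0 = -27 + 0 = -27)
-10*E(4)*28 = -10*(-27)*28 = 270*28 = 7560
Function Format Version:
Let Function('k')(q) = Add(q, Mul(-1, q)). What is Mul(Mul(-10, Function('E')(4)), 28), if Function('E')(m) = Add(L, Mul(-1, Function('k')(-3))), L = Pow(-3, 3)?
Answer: 7560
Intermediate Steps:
Function('k')(q) = 0
L = -27
Function('E')(m) = -27 (Function('E')(m) = Add(-27, Mul(-1, 0)) = Add(-27, 0) = -27)
Mul(Mul(-10, Function('E')(4)), 28) = Mul(Mul(-10, -27), 28) = Mul(270, 28) = 7560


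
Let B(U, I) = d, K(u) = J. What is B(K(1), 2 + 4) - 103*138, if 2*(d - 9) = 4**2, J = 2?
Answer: -14197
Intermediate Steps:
K(u) = 2
d = 17 (d = 9 + (1/2)*4**2 = 9 + (1/2)*16 = 9 + 8 = 17)
B(U, I) = 17
B(K(1), 2 + 4) - 103*138 = 17 - 103*138 = 17 - 14214 = -14197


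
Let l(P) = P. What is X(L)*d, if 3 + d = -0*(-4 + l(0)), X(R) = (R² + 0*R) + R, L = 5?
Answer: -90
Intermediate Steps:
X(R) = R + R² (X(R) = (R² + 0) + R = R² + R = R + R²)
d = -3 (d = -3 - 0*(-4 + 0) = -3 - 0*(-4) = -3 - 25*0 = -3 + 0 = -3)
X(L)*d = (5*(1 + 5))*(-3) = (5*6)*(-3) = 30*(-3) = -90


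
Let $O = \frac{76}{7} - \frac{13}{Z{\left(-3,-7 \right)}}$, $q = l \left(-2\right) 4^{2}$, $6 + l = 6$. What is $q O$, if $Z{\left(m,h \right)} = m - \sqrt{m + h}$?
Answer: $0$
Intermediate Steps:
$l = 0$ ($l = -6 + 6 = 0$)
$q = 0$ ($q = 0 \left(-2\right) 4^{2} = 0 \cdot 16 = 0$)
$Z{\left(m,h \right)} = m - \sqrt{h + m}$
$O = \frac{76}{7} - \frac{13}{-3 - i \sqrt{10}}$ ($O = \frac{76}{7} - \frac{13}{-3 - \sqrt{-7 - 3}} = 76 \cdot \frac{1}{7} - \frac{13}{-3 - \sqrt{-10}} = \frac{76}{7} - \frac{13}{-3 - i \sqrt{10}} \approx 12.91 - 2.1637 i$)
$q O = 0 \left(\frac{1717}{133} - \frac{13 i \sqrt{10}}{19}\right) = 0$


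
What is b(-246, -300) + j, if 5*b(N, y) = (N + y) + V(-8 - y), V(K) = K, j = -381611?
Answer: -1908309/5 ≈ -3.8166e+5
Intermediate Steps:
b(N, y) = -8/5 + N/5 (b(N, y) = ((N + y) + (-8 - y))/5 = (-8 + N)/5 = -8/5 + N/5)
b(-246, -300) + j = (-8/5 + (1/5)*(-246)) - 381611 = (-8/5 - 246/5) - 381611 = -254/5 - 381611 = -1908309/5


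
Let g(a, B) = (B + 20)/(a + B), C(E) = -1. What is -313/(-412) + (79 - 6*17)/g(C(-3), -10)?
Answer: 53683/2060 ≈ 26.060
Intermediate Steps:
g(a, B) = (20 + B)/(B + a)
-313/(-412) + (79 - 6*17)/g(C(-3), -10) = -313/(-412) + (79 - 6*17)/(((20 - 10)/(-10 - 1))) = -313*(-1/412) + (79 - 1*102)/((10/(-11))) = 313/412 + (79 - 102)/((-1/11*10)) = 313/412 - 23/(-10/11) = 313/412 - 23*(-11/10) = 313/412 + 253/10 = 53683/2060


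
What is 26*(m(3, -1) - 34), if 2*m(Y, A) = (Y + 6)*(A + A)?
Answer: -1118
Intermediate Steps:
m(Y, A) = A*(6 + Y) (m(Y, A) = ((Y + 6)*(A + A))/2 = ((6 + Y)*(2*A))/2 = (2*A*(6 + Y))/2 = A*(6 + Y))
26*(m(3, -1) - 34) = 26*(-(6 + 3) - 34) = 26*(-1*9 - 34) = 26*(-9 - 34) = 26*(-43) = -1118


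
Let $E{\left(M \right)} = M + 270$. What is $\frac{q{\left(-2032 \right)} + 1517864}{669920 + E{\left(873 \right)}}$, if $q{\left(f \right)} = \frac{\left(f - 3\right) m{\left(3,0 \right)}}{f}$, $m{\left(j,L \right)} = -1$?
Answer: $\frac{3084297613}{1363600016} \approx 2.2619$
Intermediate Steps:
$E{\left(M \right)} = 270 + M$
$q{\left(f \right)} = \frac{3 - f}{f}$ ($q{\left(f \right)} = \frac{\left(f - 3\right) \left(-1\right)}{f} = \frac{\left(-3 + f\right) \left(-1\right)}{f} = \frac{3 - f}{f}$)
$\frac{q{\left(-2032 \right)} + 1517864}{669920 + E{\left(873 \right)}} = \frac{\frac{3 - -2032}{-2032} + 1517864}{669920 + \left(270 + 873\right)} = \frac{- \frac{3 + 2032}{2032} + 1517864}{669920 + 1143} = \frac{\left(- \frac{1}{2032}\right) 2035 + 1517864}{671063} = \left(- \frac{2035}{2032} + 1517864\right) \frac{1}{671063} = \frac{3084297613}{2032} \cdot \frac{1}{671063} = \frac{3084297613}{1363600016}$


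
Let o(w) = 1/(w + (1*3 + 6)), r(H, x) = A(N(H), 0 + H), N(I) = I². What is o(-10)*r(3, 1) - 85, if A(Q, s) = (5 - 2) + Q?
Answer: -97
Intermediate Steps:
A(Q, s) = 3 + Q
r(H, x) = 3 + H²
o(w) = 1/(9 + w) (o(w) = 1/(w + (3 + 6)) = 1/(w + 9) = 1/(9 + w))
o(-10)*r(3, 1) - 85 = (3 + 3²)/(9 - 10) - 85 = (3 + 9)/(-1) - 85 = -1*12 - 85 = -12 - 85 = -97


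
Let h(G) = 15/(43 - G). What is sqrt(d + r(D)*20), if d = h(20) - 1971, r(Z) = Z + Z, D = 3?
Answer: I*sqrt(978834)/23 ≈ 43.016*I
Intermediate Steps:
r(Z) = 2*Z
d = -45318/23 (d = -15/(-43 + 20) - 1971 = -15/(-23) - 1971 = -15*(-1/23) - 1971 = 15/23 - 1971 = -45318/23 ≈ -1970.3)
sqrt(d + r(D)*20) = sqrt(-45318/23 + (2*3)*20) = sqrt(-45318/23 + 6*20) = sqrt(-45318/23 + 120) = sqrt(-42558/23) = I*sqrt(978834)/23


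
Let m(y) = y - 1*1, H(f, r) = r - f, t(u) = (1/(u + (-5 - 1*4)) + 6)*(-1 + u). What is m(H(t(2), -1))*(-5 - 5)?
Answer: 550/7 ≈ 78.571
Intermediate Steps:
t(u) = (-1 + u)*(6 + 1/(-9 + u)) (t(u) = (1/(u + (-5 - 4)) + 6)*(-1 + u) = (1/(u - 9) + 6)*(-1 + u) = (1/(-9 + u) + 6)*(-1 + u) = (6 + 1/(-9 + u))*(-1 + u) = (-1 + u)*(6 + 1/(-9 + u)))
m(y) = -1 + y (m(y) = y - 1 = -1 + y)
m(H(t(2), -1))*(-5 - 5) = (-1 + (-1 - (53 - 59*2 + 6*2**2)/(-9 + 2)))*(-5 - 5) = (-1 + (-1 - (53 - 118 + 6*4)/(-7)))*(-10) = (-1 + (-1 - (-1)*(53 - 118 + 24)/7))*(-10) = (-1 + (-1 - (-1)*(-41)/7))*(-10) = (-1 + (-1 - 1*41/7))*(-10) = (-1 + (-1 - 41/7))*(-10) = (-1 - 48/7)*(-10) = -55/7*(-10) = 550/7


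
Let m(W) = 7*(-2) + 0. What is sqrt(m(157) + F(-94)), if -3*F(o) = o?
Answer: 2*sqrt(39)/3 ≈ 4.1633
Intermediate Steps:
F(o) = -o/3
m(W) = -14 (m(W) = -14 + 0 = -14)
sqrt(m(157) + F(-94)) = sqrt(-14 - 1/3*(-94)) = sqrt(-14 + 94/3) = sqrt(52/3) = 2*sqrt(39)/3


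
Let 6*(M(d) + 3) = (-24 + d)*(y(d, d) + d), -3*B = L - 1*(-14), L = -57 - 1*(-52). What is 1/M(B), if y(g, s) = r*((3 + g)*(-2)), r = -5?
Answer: 2/21 ≈ 0.095238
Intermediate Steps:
L = -5 (L = -57 + 52 = -5)
y(g, s) = 30 + 10*g (y(g, s) = -5*(3 + g)*(-2) = -5*(-6 - 2*g) = 30 + 10*g)
B = -3 (B = -(-5 - 1*(-14))/3 = -(-5 + 14)/3 = -⅓*9 = -3)
M(d) = -3 + (-24 + d)*(30 + 11*d)/6 (M(d) = -3 + ((-24 + d)*((30 + 10*d) + d))/6 = -3 + ((-24 + d)*(30 + 11*d))/6 = -3 + (-24 + d)*(30 + 11*d)/6)
1/M(B) = 1/(-123 - 39*(-3) + (11/6)*(-3)²) = 1/(-123 + 117 + (11/6)*9) = 1/(-123 + 117 + 33/2) = 1/(21/2) = 2/21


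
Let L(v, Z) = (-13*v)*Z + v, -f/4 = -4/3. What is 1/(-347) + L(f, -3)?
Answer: 222077/1041 ≈ 213.33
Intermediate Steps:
f = 16/3 (f = -(-16)/3 = -4*(-4/3) = 16/3 ≈ 5.3333)
L(v, Z) = v - 13*Z*v (L(v, Z) = -13*Z*v + v = v - 13*Z*v)
1/(-347) + L(f, -3) = 1/(-347) + 16*(1 - 13*(-3))/3 = -1/347 + 16*(1 + 39)/3 = -1/347 + (16/3)*40 = -1/347 + 640/3 = 222077/1041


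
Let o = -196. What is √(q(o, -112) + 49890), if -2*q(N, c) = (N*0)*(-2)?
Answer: √49890 ≈ 223.36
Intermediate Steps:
q(N, c) = 0 (q(N, c) = -N*0*(-2)/2 = -0*(-2) = -½*0 = 0)
√(q(o, -112) + 49890) = √(0 + 49890) = √49890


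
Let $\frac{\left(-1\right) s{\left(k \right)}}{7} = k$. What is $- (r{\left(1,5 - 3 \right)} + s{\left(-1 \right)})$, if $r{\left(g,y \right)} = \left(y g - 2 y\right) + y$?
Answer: $-7$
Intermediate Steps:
$s{\left(k \right)} = - 7 k$
$r{\left(g,y \right)} = - y + g y$ ($r{\left(g,y \right)} = \left(g y - 2 y\right) + y = \left(- 2 y + g y\right) + y = - y + g y$)
$- (r{\left(1,5 - 3 \right)} + s{\left(-1 \right)}) = - (\left(5 - 3\right) \left(-1 + 1\right) - -7) = - (\left(5 - 3\right) 0 + 7) = - (2 \cdot 0 + 7) = - (0 + 7) = \left(-1\right) 7 = -7$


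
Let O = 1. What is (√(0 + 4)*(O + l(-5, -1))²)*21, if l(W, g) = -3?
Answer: 168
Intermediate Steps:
(√(0 + 4)*(O + l(-5, -1))²)*21 = (√(0 + 4)*(1 - 3)²)*21 = (√4*(-2)²)*21 = (2*4)*21 = 8*21 = 168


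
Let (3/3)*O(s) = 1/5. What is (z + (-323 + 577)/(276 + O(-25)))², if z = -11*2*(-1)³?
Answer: 1001849104/1907161 ≈ 525.31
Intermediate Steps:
z = 22 (z = -22*(-1) = 22)
O(s) = ⅕ (O(s) = 1/5 = ⅕)
(z + (-323 + 577)/(276 + O(-25)))² = (22 + (-323 + 577)/(276 + ⅕))² = (22 + 254/(1381/5))² = (22 + 254*(5/1381))² = (22 + 1270/1381)² = (31652/1381)² = 1001849104/1907161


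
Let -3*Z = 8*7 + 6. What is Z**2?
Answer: 3844/9 ≈ 427.11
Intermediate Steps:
Z = -62/3 (Z = -(8*7 + 6)/3 = -(56 + 6)/3 = -1/3*62 = -62/3 ≈ -20.667)
Z**2 = (-62/3)**2 = 3844/9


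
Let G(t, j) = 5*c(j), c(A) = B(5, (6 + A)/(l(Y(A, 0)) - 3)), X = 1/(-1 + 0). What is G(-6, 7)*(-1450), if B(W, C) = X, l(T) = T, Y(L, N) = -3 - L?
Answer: 7250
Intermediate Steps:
X = -1 (X = 1/(-1) = -1)
B(W, C) = -1
c(A) = -1
G(t, j) = -5 (G(t, j) = 5*(-1) = -5)
G(-6, 7)*(-1450) = -5*(-1450) = 7250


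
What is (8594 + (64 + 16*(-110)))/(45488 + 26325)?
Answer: 6898/71813 ≈ 0.096055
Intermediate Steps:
(8594 + (64 + 16*(-110)))/(45488 + 26325) = (8594 + (64 - 1760))/71813 = (8594 - 1696)*(1/71813) = 6898*(1/71813) = 6898/71813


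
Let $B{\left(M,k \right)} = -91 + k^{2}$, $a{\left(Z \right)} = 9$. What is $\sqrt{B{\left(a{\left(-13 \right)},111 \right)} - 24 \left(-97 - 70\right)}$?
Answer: $\sqrt{16238} \approx 127.43$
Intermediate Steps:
$\sqrt{B{\left(a{\left(-13 \right)},111 \right)} - 24 \left(-97 - 70\right)} = \sqrt{\left(-91 + 111^{2}\right) - 24 \left(-97 - 70\right)} = \sqrt{\left(-91 + 12321\right) - -4008} = \sqrt{12230 + 4008} = \sqrt{16238}$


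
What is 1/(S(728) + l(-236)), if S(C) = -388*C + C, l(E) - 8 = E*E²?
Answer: -1/13425984 ≈ -7.4482e-8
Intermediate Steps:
l(E) = 8 + E³ (l(E) = 8 + E*E² = 8 + E³)
S(C) = -387*C
1/(S(728) + l(-236)) = 1/(-387*728 + (8 + (-236)³)) = 1/(-281736 + (8 - 13144256)) = 1/(-281736 - 13144248) = 1/(-13425984) = -1/13425984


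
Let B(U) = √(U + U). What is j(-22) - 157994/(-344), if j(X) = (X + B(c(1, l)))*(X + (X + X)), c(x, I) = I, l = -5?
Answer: 328741/172 - 66*I*√10 ≈ 1911.3 - 208.71*I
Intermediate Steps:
B(U) = √2*√U (B(U) = √(2*U) = √2*√U)
j(X) = 3*X*(X + I*√10) (j(X) = (X + √2*√(-5))*(X + (X + X)) = (X + √2*(I*√5))*(X + 2*X) = (X + I*√10)*(3*X) = 3*X*(X + I*√10))
j(-22) - 157994/(-344) = 3*(-22)*(-22 + I*√10) - 157994/(-344) = (1452 - 66*I*√10) - 157994*(-1)/344 = (1452 - 66*I*√10) - 401*(-197/172) = (1452 - 66*I*√10) + 78997/172 = 328741/172 - 66*I*√10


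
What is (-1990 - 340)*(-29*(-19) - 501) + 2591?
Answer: -113909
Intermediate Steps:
(-1990 - 340)*(-29*(-19) - 501) + 2591 = -2330*(551 - 501) + 2591 = -2330*50 + 2591 = -116500 + 2591 = -113909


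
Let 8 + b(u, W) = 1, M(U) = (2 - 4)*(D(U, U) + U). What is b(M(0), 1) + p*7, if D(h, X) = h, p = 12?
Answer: 77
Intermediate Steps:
M(U) = -4*U (M(U) = (2 - 4)*(U + U) = -4*U)
b(u, W) = -7 (b(u, W) = -8 + 1 = -7)
b(M(0), 1) + p*7 = -7 + 12*7 = -7 + 84 = 77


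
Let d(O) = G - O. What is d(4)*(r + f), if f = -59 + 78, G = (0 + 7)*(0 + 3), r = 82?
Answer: 1717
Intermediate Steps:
G = 21 (G = 7*3 = 21)
d(O) = 21 - O
f = 19
d(4)*(r + f) = (21 - 1*4)*(82 + 19) = (21 - 4)*101 = 17*101 = 1717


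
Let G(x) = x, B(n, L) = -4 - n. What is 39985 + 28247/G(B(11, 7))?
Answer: 571528/15 ≈ 38102.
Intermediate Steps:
39985 + 28247/G(B(11, 7)) = 39985 + 28247/(-4 - 1*11) = 39985 + 28247/(-4 - 11) = 39985 + 28247/(-15) = 39985 + 28247*(-1/15) = 39985 - 28247/15 = 571528/15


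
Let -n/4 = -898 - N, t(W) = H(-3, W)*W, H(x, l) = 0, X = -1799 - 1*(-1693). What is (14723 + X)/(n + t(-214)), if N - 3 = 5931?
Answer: 14617/27328 ≈ 0.53487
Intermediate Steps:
X = -106 (X = -1799 + 1693 = -106)
N = 5934 (N = 3 + 5931 = 5934)
t(W) = 0 (t(W) = 0*W = 0)
n = 27328 (n = -4*(-898 - 1*5934) = -4*(-898 - 5934) = -4*(-6832) = 27328)
(14723 + X)/(n + t(-214)) = (14723 - 106)/(27328 + 0) = 14617/27328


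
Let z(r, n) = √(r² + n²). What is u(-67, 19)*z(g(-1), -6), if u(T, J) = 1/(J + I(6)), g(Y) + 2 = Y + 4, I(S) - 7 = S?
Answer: √37/32 ≈ 0.19009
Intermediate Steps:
I(S) = 7 + S
g(Y) = 2 + Y (g(Y) = -2 + (Y + 4) = -2 + (4 + Y) = 2 + Y)
z(r, n) = √(n² + r²)
u(T, J) = 1/(13 + J) (u(T, J) = 1/(J + (7 + 6)) = 1/(J + 13) = 1/(13 + J))
u(-67, 19)*z(g(-1), -6) = √((-6)² + (2 - 1)²)/(13 + 19) = √(36 + 1²)/32 = √(36 + 1)/32 = √37/32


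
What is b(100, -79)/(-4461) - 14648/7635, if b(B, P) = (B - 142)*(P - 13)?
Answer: -31615456/11353245 ≈ -2.7847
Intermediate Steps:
b(B, P) = (-142 + B)*(-13 + P)
b(100, -79)/(-4461) - 14648/7635 = (1846 - 142*(-79) - 13*100 + 100*(-79))/(-4461) - 14648/7635 = (1846 + 11218 - 1300 - 7900)*(-1/4461) - 14648*1/7635 = 3864*(-1/4461) - 14648/7635 = -1288/1487 - 14648/7635 = -31615456/11353245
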